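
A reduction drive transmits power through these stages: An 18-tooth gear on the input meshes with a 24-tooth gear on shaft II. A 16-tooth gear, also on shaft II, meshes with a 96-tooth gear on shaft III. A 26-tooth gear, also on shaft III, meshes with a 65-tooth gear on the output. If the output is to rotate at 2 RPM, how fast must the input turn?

Overall ratio R = 1.3333 × 6 × 2.5 = 20.
Required input speed = output speed × R = 2 × 20 = 40 RPM.

40 RPM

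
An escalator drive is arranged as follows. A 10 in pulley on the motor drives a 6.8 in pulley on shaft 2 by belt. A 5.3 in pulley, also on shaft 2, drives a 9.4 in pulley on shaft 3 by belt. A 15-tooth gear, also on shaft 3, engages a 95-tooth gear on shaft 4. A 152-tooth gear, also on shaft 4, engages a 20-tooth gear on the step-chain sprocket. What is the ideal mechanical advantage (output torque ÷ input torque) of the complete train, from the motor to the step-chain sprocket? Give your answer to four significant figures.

1.005

Each stage contributes driven/driver: belt 6.8/10 = 0.68, belt 9.4/5.3 = 1.7736, gear mesh 95/15 = 6.3333, gear mesh 20/152 = 0.13158.
Overall: 0.68 × 1.7736 × 6.3333 × 0.13158 = 1.005.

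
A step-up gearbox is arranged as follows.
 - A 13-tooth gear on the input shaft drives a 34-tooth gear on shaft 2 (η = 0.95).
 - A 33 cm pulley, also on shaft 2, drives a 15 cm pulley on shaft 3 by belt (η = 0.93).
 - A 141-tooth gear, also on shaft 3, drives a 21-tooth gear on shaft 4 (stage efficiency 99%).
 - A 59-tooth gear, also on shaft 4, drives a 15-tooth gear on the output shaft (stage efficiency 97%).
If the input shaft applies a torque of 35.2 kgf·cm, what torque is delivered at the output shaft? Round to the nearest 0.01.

1.34 kgf·cm

gear mesh 34/13 = 2.6154 → τ = 35.2·2.6154·0.95 = 87.458 kgf·cm
belt 15/33 = 0.45455 → τ = 87.458·0.45455·0.93 = 36.971 kgf·cm
gear mesh 21/141 = 0.14894 → τ = 36.971·0.14894·0.99 = 5.4513 kgf·cm
gear mesh 15/59 = 0.25424 → τ = 5.4513·0.25424·0.97 = 1.3443 kgf·cm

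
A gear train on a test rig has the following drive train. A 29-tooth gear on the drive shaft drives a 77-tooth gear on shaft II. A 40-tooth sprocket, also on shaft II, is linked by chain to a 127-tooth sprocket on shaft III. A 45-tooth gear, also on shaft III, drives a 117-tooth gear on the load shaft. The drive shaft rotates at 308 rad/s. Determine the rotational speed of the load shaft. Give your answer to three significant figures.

the drive shaft → shaft II (gear mesh, 77/29): 308 ÷ 2.6552 = 116 rad/s
shaft II → shaft III (chain, 127/40): 116 ÷ 3.175 = 36.535 rad/s
shaft III → the load shaft (gear mesh, 117/45): 36.535 ÷ 2.6 = 14.052 rad/s

14.1 rad/s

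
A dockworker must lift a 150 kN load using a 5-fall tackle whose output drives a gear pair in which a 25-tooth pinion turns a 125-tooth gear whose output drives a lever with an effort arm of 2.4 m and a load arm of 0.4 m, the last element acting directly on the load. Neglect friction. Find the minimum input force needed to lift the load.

1 kN

Block-and-tackle MA = number of supporting rope parts = 5.
Gear pair MA = 125/25 = 5.
Lever MA = effort arm / load arm = 2.4/0.4 = 6.
Combined ideal MA = 5 × 5 × 6 = 150.
Effort = load / MA = 150 / 150 = 1 kN.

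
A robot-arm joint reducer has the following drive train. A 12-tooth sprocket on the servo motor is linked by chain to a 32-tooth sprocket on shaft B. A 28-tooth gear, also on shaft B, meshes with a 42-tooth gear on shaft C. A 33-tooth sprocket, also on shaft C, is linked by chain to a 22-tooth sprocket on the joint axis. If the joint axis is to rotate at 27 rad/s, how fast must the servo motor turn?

Overall ratio R = 2.6667 × 1.5 × 0.66667 = 2.6667.
Required input speed = output speed × R = 27 × 2.6667 = 72 rad/s.

72 rad/s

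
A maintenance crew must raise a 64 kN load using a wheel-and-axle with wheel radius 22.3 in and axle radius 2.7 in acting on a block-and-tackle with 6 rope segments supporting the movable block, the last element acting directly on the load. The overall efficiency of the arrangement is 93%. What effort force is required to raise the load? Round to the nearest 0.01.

1.39 kN

Wheel-and-axle MA = R/r = 22.3/2.7 = 8.2593.
Block-and-tackle MA = number of supporting rope parts = 6.
Combined ideal MA = 8.2593 × 6 = 49.556.
Actual MA = 49.556 × 0.93 = 46.087.
Effort = load / actual MA = 64 / 46.087 = 1.3887 kN.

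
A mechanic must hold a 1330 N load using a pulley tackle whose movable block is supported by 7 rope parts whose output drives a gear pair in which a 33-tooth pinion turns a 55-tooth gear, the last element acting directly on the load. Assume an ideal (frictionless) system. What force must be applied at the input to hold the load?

Block-and-tackle MA = number of supporting rope parts = 7.
Gear pair MA = 55/33 = 1.6667.
Combined ideal MA = 7 × 1.6667 = 11.667.
Effort = load / MA = 1330 / 11.667 = 114 N.

114 N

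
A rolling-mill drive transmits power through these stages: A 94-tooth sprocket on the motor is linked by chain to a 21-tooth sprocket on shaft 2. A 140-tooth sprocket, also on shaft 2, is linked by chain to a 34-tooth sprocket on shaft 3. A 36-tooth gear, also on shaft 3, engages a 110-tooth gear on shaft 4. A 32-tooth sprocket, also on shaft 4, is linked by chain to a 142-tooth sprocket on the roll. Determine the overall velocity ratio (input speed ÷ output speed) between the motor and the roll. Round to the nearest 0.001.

0.736

Each stage contributes driven/driver: chain 21/94 = 0.2234, chain 34/140 = 0.24286, gear mesh 110/36 = 3.0556, chain 142/32 = 4.4375.
Overall: 0.2234 × 0.24286 × 3.0556 × 4.4375 = 0.73565.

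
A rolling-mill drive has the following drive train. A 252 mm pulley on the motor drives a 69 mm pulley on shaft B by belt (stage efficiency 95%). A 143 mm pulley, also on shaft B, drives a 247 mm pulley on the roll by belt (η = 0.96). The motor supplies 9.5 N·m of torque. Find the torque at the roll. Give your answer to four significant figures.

4.098 N·m

belt 69/252 = 0.27381 → τ = 9.5·0.27381·0.95 = 2.4711 N·m
belt 247/143 = 1.7273 → τ = 2.4711·1.7273·0.96 = 4.0976 N·m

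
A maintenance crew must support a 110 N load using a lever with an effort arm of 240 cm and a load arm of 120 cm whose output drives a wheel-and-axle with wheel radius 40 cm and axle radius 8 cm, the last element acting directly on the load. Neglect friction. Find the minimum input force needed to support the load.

11 N

Lever MA = effort arm / load arm = 240/120 = 2.
Wheel-and-axle MA = R/r = 40/8 = 5.
Combined ideal MA = 2 × 5 = 10.
Effort = load / MA = 110 / 10 = 11 N.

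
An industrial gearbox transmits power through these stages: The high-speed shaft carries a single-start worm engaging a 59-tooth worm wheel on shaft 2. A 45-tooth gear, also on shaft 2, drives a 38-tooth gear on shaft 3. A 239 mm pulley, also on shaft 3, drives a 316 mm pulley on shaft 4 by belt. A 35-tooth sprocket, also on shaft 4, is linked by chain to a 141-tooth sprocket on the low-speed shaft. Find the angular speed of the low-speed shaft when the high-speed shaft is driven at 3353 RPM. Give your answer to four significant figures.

the high-speed shaft → shaft 2 (worm, 59/1): 3353 ÷ 59 = 56.831 RPM
shaft 2 → shaft 3 (gear mesh, 38/45): 56.831 ÷ 0.84444 = 67.299 RPM
shaft 3 → shaft 4 (belt, 316/239): 67.299 ÷ 1.3222 = 50.9 RPM
shaft 4 → the low-speed shaft (chain, 141/35): 50.9 ÷ 4.0286 = 12.635 RPM

12.63 RPM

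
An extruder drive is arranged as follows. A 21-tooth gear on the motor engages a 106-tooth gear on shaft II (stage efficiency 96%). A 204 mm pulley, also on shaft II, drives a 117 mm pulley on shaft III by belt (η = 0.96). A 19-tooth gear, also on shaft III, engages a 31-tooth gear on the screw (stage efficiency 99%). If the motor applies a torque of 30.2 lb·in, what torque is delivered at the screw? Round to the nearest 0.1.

After the gear mesh (106/21): 30.2 × 5.0476 × 0.96 = 146.34 lb·in
After the belt (117/204): 146.34 × 0.57353 × 0.96 = 80.573 lb·in
After the gear mesh (31/19): 80.573 × 1.6316 × 0.99 = 130.15 lb·in

130.1 lb·in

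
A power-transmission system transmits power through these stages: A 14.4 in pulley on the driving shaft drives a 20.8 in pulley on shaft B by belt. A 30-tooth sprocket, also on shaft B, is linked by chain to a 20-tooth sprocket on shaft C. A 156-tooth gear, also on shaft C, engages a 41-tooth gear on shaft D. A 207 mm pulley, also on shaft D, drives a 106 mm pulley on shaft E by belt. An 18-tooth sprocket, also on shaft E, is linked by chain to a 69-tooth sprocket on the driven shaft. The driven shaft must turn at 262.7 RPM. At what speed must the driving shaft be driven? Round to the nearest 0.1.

Overall ratio R = 1.4444 × 0.66667 × 0.26282 × 0.51208 × 3.8333 = 0.4968.
Required input speed = output speed × R = 262.7 × 0.4968 = 130.51 RPM.

130.5 RPM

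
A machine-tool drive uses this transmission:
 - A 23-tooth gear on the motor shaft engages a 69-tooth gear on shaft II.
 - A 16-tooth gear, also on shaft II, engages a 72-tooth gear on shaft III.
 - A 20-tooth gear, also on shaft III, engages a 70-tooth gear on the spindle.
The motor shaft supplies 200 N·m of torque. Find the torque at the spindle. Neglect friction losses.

9450 N·m

gear mesh 69/23 = 3 → τ = 200·3 = 600 N·m
gear mesh 72/16 = 4.5 → τ = 600·4.5 = 2700 N·m
gear mesh 70/20 = 3.5 → τ = 2700·3.5 = 9450 N·m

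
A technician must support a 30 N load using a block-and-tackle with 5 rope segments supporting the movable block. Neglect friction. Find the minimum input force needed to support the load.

6 N

Block-and-tackle MA = number of supporting rope parts = 5.
Effort = load / MA = 30 / 5 = 6 N.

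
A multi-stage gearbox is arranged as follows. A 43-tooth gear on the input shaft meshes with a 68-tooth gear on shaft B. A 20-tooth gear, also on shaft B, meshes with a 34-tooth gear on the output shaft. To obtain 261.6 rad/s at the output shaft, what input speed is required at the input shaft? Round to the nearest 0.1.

703.3 rad/s

Overall ratio R = 1.5814 × 1.7 = 2.6884.
Required input speed = output speed × R = 261.6 × 2.6884 = 703.28 rad/s.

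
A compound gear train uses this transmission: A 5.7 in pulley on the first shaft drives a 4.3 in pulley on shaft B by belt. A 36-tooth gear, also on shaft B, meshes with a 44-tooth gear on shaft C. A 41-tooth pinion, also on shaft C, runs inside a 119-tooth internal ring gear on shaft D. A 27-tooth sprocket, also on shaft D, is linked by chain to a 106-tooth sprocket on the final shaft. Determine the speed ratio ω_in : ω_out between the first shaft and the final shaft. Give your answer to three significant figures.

10.5

Each stage contributes driven/driver: belt 4.3/5.7 = 0.75439, gear mesh 44/36 = 1.2222, internal gear 119/41 = 2.9024, chain 106/27 = 3.9259.
Overall: 0.75439 × 1.2222 × 2.9024 × 3.9259 = 10.506.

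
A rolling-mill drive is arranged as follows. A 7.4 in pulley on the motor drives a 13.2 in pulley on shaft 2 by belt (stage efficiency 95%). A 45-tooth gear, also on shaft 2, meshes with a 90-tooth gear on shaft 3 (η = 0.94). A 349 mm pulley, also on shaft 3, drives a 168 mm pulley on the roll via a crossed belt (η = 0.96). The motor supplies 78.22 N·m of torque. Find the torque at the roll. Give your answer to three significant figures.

After the belt (13.2/7.4): 78.22 × 1.7838 × 0.95 = 132.55 N·m
After the gear mesh (90/45): 132.55 × 2 × 0.94 = 249.2 N·m
After the belt (168/349): 249.2 × 0.48138 × 0.96 = 115.16 N·m

115 N·m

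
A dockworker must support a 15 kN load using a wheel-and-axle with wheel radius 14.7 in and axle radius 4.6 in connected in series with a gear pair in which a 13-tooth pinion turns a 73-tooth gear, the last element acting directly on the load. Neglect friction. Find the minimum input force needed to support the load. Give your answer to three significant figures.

Wheel-and-axle MA = R/r = 14.7/4.6 = 3.1957.
Gear pair MA = 73/13 = 5.6154.
Combined ideal MA = 3.1957 × 5.6154 = 17.945.
Effort = load / MA = 15 / 17.945 = 0.8359 kN.

0.836 kN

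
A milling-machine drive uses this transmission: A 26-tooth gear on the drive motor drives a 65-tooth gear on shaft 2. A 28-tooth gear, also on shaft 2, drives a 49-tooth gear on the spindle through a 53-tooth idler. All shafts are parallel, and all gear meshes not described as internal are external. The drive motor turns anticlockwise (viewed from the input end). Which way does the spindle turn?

clockwise

the drive motor → shaft 2: external mesh, 1 reversal → CW.
shaft 2 → the spindle: driver → idler → driven is 2 external meshes, 2 reversals → CW.
3 reversals in total — an odd number — so the spindle turns opposite to the drive motor.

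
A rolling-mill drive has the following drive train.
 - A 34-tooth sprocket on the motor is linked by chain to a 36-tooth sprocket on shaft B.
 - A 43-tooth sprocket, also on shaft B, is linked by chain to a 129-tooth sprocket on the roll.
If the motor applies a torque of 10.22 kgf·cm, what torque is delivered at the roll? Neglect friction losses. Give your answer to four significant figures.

32.46 kgf·cm

After the chain (36/34): 10.22 × 1.0588 = 10.821 kgf·cm
After the chain (129/43): 10.821 × 3 = 32.464 kgf·cm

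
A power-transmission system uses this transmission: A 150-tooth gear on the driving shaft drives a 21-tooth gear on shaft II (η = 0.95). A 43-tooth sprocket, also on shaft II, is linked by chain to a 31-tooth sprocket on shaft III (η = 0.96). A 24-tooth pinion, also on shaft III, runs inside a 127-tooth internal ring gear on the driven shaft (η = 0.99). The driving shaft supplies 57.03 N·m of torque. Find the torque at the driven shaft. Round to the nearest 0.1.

27.5 N·m

Gear mesh: ratio = 21/150 = 0.14; torque at shaft II = 57.03 × 0.14 × 0.95 = 7.585 N·m.
Chain: ratio = 31/43 = 0.72093; torque at shaft III = 7.585 × 0.72093 × 0.96 = 5.2495 N·m.
Internal gear: ratio = 127/24 = 5.2917; torque at the driven shaft = 5.2495 × 5.2917 × 0.99 = 27.501 N·m.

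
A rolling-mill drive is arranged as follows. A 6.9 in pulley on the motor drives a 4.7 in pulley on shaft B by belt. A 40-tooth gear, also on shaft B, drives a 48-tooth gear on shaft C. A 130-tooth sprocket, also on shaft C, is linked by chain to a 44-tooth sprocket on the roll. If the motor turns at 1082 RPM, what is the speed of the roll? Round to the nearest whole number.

Belt: ratio = 4.7/6.9 = 0.68116, so shaft B turns at 1082 / 0.68116 = 1588.5 RPM.
Gear mesh: ratio = 48/40 = 1.2, so shaft C turns at 1588.5 / 1.2 = 1323.7 RPM.
Chain: ratio = 44/130 = 0.33846, so the roll turns at 1323.7 / 0.33846 = 3911 RPM.

3911 RPM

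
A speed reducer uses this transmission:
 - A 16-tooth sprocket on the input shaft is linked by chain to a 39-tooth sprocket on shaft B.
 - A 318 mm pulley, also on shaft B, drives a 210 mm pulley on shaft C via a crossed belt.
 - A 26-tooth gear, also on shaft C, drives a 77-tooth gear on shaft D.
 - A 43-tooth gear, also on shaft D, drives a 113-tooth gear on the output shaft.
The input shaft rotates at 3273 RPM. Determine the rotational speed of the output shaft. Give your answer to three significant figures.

261 RPM

chain 39/16 = 2.4375 → 3273/2.4375 = 1342.8 RPM
belt 210/318 = 0.66038 → 1342.8/0.66038 = 2033.3 RPM
gear mesh 77/26 = 2.9615 → 2033.3/2.9615 = 686.58 RPM
gear mesh 113/43 = 2.6279 → 686.58/2.6279 = 261.27 RPM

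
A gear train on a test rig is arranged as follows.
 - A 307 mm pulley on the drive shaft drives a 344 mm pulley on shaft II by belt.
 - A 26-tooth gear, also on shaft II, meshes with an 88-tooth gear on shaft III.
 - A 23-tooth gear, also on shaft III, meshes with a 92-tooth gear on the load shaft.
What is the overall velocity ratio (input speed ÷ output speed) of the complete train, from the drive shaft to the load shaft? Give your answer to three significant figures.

Each stage contributes driven/driver: belt 344/307 = 1.1205, gear mesh 88/26 = 3.3846, gear mesh 92/23 = 4.
Overall: 1.1205 × 3.3846 × 4 = 15.17.

15.2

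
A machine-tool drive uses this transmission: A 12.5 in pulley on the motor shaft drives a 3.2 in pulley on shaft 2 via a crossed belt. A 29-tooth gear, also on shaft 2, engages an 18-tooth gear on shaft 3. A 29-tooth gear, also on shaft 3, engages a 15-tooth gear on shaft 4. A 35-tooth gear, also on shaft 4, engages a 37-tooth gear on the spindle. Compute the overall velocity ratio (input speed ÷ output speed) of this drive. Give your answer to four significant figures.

0.08688

Each stage contributes driven/driver: belt 3.2/12.5 = 0.256, gear mesh 18/29 = 0.62069, gear mesh 15/29 = 0.51724, gear mesh 37/35 = 1.0571.
Overall: 0.256 × 0.62069 × 0.51724 × 1.0571 = 0.086884.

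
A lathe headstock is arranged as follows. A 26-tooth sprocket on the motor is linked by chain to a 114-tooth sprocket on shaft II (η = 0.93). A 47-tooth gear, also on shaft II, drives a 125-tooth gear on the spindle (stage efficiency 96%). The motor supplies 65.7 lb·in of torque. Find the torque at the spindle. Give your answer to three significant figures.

684 lb·in

After the chain (114/26): 65.7 × 4.3846 × 0.93 = 267.9 lb·in
After the gear mesh (125/47): 267.9 × 2.6596 × 0.96 = 684.01 lb·in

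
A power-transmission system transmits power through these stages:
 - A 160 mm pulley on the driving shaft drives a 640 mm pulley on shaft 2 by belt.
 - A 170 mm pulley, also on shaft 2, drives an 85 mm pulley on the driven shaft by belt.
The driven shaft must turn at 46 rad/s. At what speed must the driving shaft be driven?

92 rad/s

Overall ratio R = 4 × 0.5 = 2.
Required input speed = output speed × R = 46 × 2 = 92 rad/s.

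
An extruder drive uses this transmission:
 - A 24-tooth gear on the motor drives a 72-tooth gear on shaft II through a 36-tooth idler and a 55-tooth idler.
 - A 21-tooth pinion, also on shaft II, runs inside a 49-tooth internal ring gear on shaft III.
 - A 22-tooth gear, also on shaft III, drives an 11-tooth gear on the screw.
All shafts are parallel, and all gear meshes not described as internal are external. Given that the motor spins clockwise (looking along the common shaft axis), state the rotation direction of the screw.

the motor → shaft II: driver → idler → idler → driven is 3 external meshes, 3 reversals → CCW.
shaft II → shaft III: internal mesh, same direction → CCW.
shaft III → the screw: external mesh, 1 reversal → CW.
4 reversals in total — an even number — so the screw turns the same way as the motor.

clockwise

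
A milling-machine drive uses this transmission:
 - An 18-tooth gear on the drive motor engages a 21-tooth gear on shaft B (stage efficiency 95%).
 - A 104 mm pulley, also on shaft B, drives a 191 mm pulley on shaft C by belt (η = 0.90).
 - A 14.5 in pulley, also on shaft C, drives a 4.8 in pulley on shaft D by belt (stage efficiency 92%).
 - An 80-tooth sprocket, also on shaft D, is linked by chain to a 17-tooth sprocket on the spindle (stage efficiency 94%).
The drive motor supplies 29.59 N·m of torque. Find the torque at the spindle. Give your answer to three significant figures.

3.30 N·m

gear mesh 21/18 = 1.1667 → τ = 29.59·1.1667·0.95 = 32.796 N·m
belt 191/104 = 1.8365 → τ = 32.796·1.8365·0.90 = 54.207 N·m
belt 4.8/14.5 = 0.33103 → τ = 54.207·0.33103·0.92 = 16.509 N·m
chain 17/80 = 0.2125 → τ = 16.509·0.2125·0.94 = 3.2977 N·m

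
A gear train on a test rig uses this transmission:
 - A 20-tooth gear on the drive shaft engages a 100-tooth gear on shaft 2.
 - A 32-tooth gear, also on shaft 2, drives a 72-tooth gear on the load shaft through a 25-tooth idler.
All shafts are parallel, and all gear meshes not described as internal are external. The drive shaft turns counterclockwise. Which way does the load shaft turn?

the drive shaft → shaft 2: external mesh, 1 reversal → CW.
shaft 2 → the load shaft: driver → idler → driven is 2 external meshes, 2 reversals → CW.
3 reversals in total — an odd number — so the load shaft turns opposite to the drive shaft.

clockwise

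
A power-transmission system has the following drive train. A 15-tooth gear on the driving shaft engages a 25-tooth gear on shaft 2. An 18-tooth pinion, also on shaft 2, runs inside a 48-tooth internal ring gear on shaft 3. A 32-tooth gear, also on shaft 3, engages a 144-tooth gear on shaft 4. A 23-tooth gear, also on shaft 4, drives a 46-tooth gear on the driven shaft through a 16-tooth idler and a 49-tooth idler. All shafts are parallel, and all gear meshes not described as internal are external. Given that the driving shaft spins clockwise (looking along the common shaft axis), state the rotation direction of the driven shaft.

anticlockwise

the driving shaft → shaft 2: external mesh, 1 reversal → CCW.
shaft 2 → shaft 3: internal mesh, same direction → CCW.
shaft 3 → shaft 4: external mesh, 1 reversal → CW.
shaft 4 → the driven shaft: driver → idler → idler → driven is 3 external meshes, 3 reversals → CCW.
5 reversals in total — an odd number — so the driven shaft turns opposite to the driving shaft.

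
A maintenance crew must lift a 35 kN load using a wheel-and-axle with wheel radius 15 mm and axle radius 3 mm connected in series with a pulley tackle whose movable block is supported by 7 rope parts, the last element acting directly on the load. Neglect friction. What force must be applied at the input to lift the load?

1 kN

Wheel-and-axle MA = R/r = 15/3 = 5.
Block-and-tackle MA = number of supporting rope parts = 7.
Combined ideal MA = 5 × 7 = 35.
Effort = load / MA = 35 / 35 = 1 kN.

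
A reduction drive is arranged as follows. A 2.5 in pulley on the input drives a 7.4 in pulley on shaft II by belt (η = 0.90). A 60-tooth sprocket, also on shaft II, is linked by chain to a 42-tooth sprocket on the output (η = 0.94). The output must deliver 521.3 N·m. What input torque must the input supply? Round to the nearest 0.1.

297.4 N·m

Overall ratio R = 2.96 × 0.7 = 2.072; overall efficiency η = 0.90 × 0.94 = 0.8460.
Input torque = output torque / (R × η) = 521.3 / (2.072 × 0.8460) = 297.39 N·m.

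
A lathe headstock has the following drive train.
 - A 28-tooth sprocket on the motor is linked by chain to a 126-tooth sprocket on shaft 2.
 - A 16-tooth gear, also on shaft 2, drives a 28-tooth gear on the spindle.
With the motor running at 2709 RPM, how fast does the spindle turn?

344 RPM

chain 126/28 = 4.5 → 2709/4.5 = 602 RPM
gear mesh 28/16 = 1.75 → 602/1.75 = 344 RPM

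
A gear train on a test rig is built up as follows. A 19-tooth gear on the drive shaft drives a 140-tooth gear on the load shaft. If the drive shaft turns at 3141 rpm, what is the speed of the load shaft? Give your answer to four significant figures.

426.3 rpm

Gear mesh: ratio = 140/19 = 7.3684, so the load shaft turns at 3141 / 7.3684 = 426.28 rpm.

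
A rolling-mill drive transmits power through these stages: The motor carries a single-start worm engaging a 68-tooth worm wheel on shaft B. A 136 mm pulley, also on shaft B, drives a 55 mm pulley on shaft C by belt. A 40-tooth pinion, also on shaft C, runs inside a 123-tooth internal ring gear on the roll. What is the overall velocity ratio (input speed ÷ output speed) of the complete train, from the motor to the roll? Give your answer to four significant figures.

84.56

Each stage contributes driven/driver: worm 68/1 = 68, belt 55/136 = 0.40441, internal gear 123/40 = 3.075.
Overall: 68 × 0.40441 × 3.075 = 84.562.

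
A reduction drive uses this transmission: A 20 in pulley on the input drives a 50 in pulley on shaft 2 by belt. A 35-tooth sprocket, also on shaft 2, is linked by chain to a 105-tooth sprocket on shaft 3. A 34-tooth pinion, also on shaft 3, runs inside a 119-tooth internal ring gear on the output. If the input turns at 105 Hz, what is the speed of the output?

Belt: ratio = 50/20 = 2.5, so shaft 2 turns at 105 / 2.5 = 42 Hz.
Chain: ratio = 105/35 = 3, so shaft 3 turns at 42 / 3 = 14 Hz.
Internal gear: ratio = 119/34 = 3.5, so the output turns at 14 / 3.5 = 4 Hz.

4 Hz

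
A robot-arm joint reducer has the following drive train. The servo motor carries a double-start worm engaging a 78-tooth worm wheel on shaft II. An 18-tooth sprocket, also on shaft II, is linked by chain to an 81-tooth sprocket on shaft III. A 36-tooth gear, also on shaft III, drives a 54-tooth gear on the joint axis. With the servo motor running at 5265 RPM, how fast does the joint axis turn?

20 RPM

worm 78/2 = 39 → 5265/39 = 135 RPM
chain 81/18 = 4.5 → 135/4.5 = 30 RPM
gear mesh 54/36 = 1.5 → 30/1.5 = 20 RPM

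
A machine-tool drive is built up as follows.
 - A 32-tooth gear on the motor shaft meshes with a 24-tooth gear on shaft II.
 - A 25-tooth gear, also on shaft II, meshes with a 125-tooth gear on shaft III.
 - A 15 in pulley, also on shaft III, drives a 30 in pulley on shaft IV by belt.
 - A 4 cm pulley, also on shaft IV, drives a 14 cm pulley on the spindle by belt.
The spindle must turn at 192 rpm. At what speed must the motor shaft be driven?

Overall ratio R = 0.75 × 5 × 2 × 3.5 = 26.25.
Required input speed = output speed × R = 192 × 26.25 = 5040 rpm.

5040 rpm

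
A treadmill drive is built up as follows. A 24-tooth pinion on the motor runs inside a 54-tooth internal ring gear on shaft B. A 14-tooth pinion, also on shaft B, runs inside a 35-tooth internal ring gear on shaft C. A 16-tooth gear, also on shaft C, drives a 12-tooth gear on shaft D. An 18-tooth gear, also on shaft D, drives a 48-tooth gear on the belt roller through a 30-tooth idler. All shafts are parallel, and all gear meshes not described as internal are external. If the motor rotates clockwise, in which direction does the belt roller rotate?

the motor → shaft B: internal mesh, same direction → CW.
shaft B → shaft C: internal mesh, same direction → CW.
shaft C → shaft D: external mesh, 1 reversal → CCW.
shaft D → the belt roller: driver → idler → driven is 2 external meshes, 2 reversals → CCW.
3 reversals in total — an odd number — so the belt roller turns opposite to the motor.

counterclockwise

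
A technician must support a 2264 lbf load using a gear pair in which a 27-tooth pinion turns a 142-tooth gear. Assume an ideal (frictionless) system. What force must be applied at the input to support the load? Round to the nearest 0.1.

430.5 lbf

Gear pair MA = 142/27 = 5.2593.
Effort = load / MA = 2264 / 5.2593 = 430.48 lbf.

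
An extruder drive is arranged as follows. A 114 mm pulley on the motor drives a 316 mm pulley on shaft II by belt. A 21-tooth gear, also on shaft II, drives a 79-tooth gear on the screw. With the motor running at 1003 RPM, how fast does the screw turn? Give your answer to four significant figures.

96.19 RPM

the motor → shaft II (belt, 316/114): 1003 ÷ 2.7719 = 361.84 RPM
shaft II → the screw (gear mesh, 79/21): 361.84 ÷ 3.7619 = 96.186 RPM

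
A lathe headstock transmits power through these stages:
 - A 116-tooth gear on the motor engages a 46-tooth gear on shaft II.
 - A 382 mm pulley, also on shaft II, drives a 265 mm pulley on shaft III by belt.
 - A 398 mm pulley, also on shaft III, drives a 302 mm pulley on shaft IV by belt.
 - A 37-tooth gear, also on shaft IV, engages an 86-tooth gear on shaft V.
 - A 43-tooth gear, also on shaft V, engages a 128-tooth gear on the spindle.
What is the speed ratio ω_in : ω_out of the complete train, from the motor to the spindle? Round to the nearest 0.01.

1.44

Each stage contributes driven/driver: gear mesh 46/116 = 0.39655, belt 265/382 = 0.69372, belt 302/398 = 0.75879, gear mesh 86/37 = 2.3243, gear mesh 128/43 = 2.9767.
Overall: 0.39655 × 0.69372 × 0.75879 × 2.3243 × 2.9767 = 1.4443.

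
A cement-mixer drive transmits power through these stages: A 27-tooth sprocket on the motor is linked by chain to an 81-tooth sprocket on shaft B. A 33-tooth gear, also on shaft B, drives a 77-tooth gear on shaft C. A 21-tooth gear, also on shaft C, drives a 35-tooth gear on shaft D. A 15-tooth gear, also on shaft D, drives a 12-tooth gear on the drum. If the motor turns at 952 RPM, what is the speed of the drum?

Chain: ratio = 81/27 = 3, so shaft B turns at 952 / 3 = 317.33 RPM.
Gear mesh: ratio = 77/33 = 2.3333, so shaft C turns at 317.33 / 2.3333 = 136 RPM.
Gear mesh: ratio = 35/21 = 1.6667, so shaft D turns at 136 / 1.6667 = 81.6 RPM.
Gear mesh: ratio = 12/15 = 0.8, so the drum turns at 81.6 / 0.8 = 102 RPM.

102 RPM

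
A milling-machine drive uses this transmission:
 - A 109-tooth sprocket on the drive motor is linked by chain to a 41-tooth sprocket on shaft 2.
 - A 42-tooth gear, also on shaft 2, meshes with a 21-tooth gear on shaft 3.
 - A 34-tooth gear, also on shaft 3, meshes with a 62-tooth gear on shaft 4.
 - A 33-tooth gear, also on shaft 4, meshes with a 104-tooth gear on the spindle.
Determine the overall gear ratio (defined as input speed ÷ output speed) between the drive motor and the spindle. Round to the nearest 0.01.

1.08

Each stage contributes driven/driver: chain 41/109 = 0.37615, gear mesh 21/42 = 0.5, gear mesh 62/34 = 1.8235, gear mesh 104/33 = 3.1515.
Overall: 0.37615 × 0.5 × 1.8235 × 3.1515 = 1.0808.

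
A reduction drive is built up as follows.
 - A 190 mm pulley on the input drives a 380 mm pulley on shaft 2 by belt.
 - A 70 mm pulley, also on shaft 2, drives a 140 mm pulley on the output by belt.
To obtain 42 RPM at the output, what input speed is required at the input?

168 RPM

Overall ratio R = 2 × 2 = 4.
Required input speed = output speed × R = 42 × 4 = 168 RPM.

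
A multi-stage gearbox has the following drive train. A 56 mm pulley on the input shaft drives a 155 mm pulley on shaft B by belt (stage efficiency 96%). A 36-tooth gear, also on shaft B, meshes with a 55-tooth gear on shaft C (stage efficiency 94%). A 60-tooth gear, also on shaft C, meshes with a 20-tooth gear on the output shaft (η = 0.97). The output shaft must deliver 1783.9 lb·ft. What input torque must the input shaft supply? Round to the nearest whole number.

1446 lb·ft

Overall ratio R = 2.7679 × 1.5278 × 0.33333 = 1.4096; overall efficiency η = 0.96 × 0.94 × 0.97 = 0.8753.
Input torque = output torque / (R × η) = 1783.9 / (1.4096 × 0.8753) = 1445.8 lb·ft.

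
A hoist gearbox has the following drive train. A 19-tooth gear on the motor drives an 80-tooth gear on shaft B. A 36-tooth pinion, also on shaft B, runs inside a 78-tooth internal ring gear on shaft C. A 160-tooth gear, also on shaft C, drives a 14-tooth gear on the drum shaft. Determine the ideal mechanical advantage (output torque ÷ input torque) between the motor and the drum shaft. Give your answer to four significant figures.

0.7982

Each stage contributes driven/driver: gear mesh 80/19 = 4.2105, internal gear 78/36 = 2.1667, gear mesh 14/160 = 0.0875.
Overall: 4.2105 × 2.1667 × 0.0875 = 0.79825.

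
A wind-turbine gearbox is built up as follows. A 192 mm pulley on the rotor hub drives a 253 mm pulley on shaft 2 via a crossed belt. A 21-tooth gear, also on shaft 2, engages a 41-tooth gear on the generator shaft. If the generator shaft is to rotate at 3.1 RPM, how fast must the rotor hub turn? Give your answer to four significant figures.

Overall ratio R = 1.3177 × 1.9524 = 2.5727.
Required input speed = output speed × R = 3.1 × 2.5727 = 7.9753 RPM.

7.975 RPM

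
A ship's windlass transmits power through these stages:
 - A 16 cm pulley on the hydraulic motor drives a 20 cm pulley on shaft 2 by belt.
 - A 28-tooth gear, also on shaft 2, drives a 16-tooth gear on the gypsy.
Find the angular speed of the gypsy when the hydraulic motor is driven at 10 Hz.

the hydraulic motor → shaft 2 (belt, 20/16): 10 ÷ 1.25 = 8 Hz
shaft 2 → the gypsy (gear mesh, 16/28): 8 ÷ 0.57143 = 14 Hz

14 Hz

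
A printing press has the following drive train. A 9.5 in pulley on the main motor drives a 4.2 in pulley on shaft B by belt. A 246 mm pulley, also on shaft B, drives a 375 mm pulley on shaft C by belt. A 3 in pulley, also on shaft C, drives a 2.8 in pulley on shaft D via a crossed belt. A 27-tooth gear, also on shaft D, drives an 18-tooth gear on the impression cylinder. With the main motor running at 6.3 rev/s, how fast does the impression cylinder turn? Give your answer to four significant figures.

15.02 rev/s

Belt: ratio = 4.2/9.5 = 0.44211, so shaft B turns at 6.3 / 0.44211 = 14.25 rev/s.
Belt: ratio = 375/246 = 1.5244, so shaft C turns at 14.25 / 1.5244 = 9.348 rev/s.
Belt: ratio = 2.8/3 = 0.93333, so shaft D turns at 9.348 / 0.93333 = 10.016 rev/s.
Gear mesh: ratio = 18/27 = 0.66667, so the impression cylinder turns at 10.016 / 0.66667 = 15.024 rev/s.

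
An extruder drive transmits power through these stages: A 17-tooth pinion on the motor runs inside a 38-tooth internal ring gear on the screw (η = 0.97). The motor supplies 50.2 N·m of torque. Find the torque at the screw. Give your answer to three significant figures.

109 N·m

After the internal gear (38/17): 50.2 × 2.2353 × 0.97 = 108.85 N·m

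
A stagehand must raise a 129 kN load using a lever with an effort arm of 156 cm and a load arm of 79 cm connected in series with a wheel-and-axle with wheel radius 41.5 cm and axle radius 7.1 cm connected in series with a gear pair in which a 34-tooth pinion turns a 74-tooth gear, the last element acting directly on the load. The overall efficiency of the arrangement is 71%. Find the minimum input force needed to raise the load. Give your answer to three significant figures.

7.23 kN

Lever MA = effort arm / load arm = 156/79 = 1.9747.
Wheel-and-axle MA = R/r = 41.5/7.1 = 5.8451.
Gear pair MA = 74/34 = 2.1765.
Combined ideal MA = 1.9747 × 5.8451 × 2.1765 = 25.121.
Actual MA = 25.121 × 0.71 = 17.836.
Effort = load / actual MA = 129 / 17.836 = 7.2325 kN.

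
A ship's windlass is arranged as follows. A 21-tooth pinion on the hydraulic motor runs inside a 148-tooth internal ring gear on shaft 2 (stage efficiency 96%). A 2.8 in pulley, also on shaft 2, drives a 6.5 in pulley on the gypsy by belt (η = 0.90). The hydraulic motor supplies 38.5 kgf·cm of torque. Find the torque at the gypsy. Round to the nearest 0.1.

544.2 kgf·cm

internal gear 148/21 = 7.0476 → τ = 38.5·7.0476·0.96 = 260.48 kgf·cm
belt 6.5/2.8 = 2.3214 → τ = 260.48·2.3214·0.90 = 544.22 kgf·cm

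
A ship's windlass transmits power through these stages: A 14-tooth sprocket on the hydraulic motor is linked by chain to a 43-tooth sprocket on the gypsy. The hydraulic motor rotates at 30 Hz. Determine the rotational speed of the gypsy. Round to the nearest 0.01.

9.77 Hz

the hydraulic motor → the gypsy (chain, 43/14): 30 ÷ 3.0714 = 9.7674 Hz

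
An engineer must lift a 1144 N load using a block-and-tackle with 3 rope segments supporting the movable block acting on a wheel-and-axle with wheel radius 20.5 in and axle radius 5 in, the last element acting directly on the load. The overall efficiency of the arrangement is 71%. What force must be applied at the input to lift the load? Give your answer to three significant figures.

Block-and-tackle MA = number of supporting rope parts = 3.
Wheel-and-axle MA = R/r = 20.5/5 = 4.1.
Combined ideal MA = 3 × 4.1 = 12.3.
Actual MA = 12.3 × 0.71 = 8.733.
Effort = load / actual MA = 1144 / 8.733 = 131 N.

131 N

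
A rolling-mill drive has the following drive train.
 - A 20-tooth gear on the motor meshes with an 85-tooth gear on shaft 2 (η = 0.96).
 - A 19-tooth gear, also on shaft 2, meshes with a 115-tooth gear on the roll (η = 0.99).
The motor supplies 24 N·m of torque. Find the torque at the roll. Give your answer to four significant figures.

gear mesh 85/20 = 4.25 → τ = 24·4.25·0.96 = 97.92 N·m
gear mesh 115/19 = 6.0526 → τ = 97.92·6.0526·0.99 = 586.75 N·m

586.7 N·m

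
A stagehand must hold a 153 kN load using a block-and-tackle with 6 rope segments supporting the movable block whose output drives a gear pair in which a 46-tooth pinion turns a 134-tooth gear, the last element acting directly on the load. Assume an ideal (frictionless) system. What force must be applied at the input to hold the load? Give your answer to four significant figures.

8.754 kN

Block-and-tackle MA = number of supporting rope parts = 6.
Gear pair MA = 134/46 = 2.913.
Combined ideal MA = 6 × 2.913 = 17.478.
Effort = load / MA = 153 / 17.478 = 8.7537 kN.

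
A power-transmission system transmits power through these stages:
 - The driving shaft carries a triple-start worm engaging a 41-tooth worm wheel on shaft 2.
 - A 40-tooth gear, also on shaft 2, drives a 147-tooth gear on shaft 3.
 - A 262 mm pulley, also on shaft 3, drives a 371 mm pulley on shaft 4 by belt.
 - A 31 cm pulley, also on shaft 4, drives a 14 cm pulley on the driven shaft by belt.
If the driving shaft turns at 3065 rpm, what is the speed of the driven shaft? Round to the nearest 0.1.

the driving shaft → shaft 2 (worm, 41/3): 3065 ÷ 13.667 = 224.27 rpm
shaft 2 → shaft 3 (gear mesh, 147/40): 224.27 ÷ 3.675 = 61.025 rpm
shaft 3 → shaft 4 (belt, 371/262): 61.025 ÷ 1.416 = 43.096 rpm
shaft 4 → the driven shaft (belt, 14/31): 43.096 ÷ 0.45161 = 95.427 rpm

95.4 rpm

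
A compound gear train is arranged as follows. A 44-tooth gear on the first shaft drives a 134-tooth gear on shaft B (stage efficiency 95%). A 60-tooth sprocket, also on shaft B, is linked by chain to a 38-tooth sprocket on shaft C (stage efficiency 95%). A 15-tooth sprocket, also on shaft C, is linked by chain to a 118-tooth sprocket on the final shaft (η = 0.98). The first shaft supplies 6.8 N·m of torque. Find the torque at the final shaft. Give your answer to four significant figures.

91.26 N·m

After the gear mesh (134/44): 6.8 × 3.0455 × 0.95 = 19.674 N·m
After the chain (38/60): 19.674 × 0.63333 × 0.95 = 11.837 N·m
After the chain (118/15): 11.837 × 7.8667 × 0.98 = 91.255 N·m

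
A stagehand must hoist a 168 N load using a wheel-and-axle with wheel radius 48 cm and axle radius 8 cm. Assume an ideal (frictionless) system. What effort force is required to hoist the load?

28 N

Wheel-and-axle MA = R/r = 48/8 = 6.
Effort = load / MA = 168 / 6 = 28 N.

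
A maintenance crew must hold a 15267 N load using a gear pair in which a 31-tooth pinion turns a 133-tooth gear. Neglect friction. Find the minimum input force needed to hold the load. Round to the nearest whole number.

Gear pair MA = 133/31 = 4.2903.
Effort = load / MA = 15267 / 4.2903 = 3558.5 N.

3558 N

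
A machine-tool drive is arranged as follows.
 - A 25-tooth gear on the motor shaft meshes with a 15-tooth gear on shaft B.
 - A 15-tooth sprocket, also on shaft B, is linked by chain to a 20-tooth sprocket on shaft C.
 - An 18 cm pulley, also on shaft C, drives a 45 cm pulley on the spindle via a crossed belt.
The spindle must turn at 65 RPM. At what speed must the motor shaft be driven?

130 RPM

Overall ratio R = 0.6 × 1.3333 × 2.5 = 2.
Required input speed = output speed × R = 65 × 2 = 130 RPM.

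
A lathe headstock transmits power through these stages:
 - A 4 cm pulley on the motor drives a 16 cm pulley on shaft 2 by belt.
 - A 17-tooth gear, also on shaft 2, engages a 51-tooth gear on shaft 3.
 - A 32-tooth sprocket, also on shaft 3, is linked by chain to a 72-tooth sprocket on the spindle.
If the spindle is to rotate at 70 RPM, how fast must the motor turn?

Overall ratio R = 4 × 3 × 2.25 = 27.
Required input speed = output speed × R = 70 × 27 = 1890 RPM.

1890 RPM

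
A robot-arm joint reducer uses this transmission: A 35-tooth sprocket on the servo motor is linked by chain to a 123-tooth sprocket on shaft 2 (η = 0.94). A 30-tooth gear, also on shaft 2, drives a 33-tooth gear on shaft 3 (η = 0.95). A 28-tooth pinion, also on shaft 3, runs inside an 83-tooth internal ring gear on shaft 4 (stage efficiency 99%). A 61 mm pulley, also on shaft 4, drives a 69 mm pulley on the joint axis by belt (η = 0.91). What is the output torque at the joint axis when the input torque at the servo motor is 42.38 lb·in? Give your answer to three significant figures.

After the chain (123/35): 42.38 × 3.5143 × 0.94 = 140 lb·in
After the gear mesh (33/30): 140 × 1.1 × 0.95 = 146.3 lb·in
After the internal gear (83/28): 146.3 × 2.9643 × 0.99 = 429.34 lb·in
After the belt (69/61): 429.34 × 1.1311 × 0.91 = 441.93 lb·in

442 lb·in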